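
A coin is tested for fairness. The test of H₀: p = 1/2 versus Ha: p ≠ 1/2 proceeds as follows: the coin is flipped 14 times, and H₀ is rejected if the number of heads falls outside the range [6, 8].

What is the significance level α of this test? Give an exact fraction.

Under H₀, Y ~ Binomial(14, 1/2); α is the probability of landing in either tail, P(Y ≤ 5) + P(Y ≥ 9).
Each tail has probability (1 + 14 + 91 + 364 + 1001 + 2002)/16384; doubling gives α = 6946/16384 = 3473/8192.

3473/8192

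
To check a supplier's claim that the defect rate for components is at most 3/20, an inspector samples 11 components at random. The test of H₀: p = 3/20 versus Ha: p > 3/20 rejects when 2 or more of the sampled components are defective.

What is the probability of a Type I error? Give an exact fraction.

Under H₀, X ~ Binomial(11, 3/20); the Type I error rate is P(X ≥ 2).
α = 1 − P(X ≤ 1) = 1 − 2015993900449/4096000000000 = 2080006099551/4096000000000.

2080006099551/4096000000000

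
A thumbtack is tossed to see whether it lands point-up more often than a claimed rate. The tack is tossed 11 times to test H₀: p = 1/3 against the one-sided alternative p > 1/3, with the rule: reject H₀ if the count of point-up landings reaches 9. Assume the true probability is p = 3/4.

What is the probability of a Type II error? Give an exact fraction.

2285053/4194304

β = P(fail to reject H₀ | Ha true) = P(K ≤ 8 | p = 3/4), K ~ Binomial(11, 3/4).
Summing C(11,j)·(3/4)^j·(1/4)^{11-j} for j = 0..8 gives 2285053/4194304.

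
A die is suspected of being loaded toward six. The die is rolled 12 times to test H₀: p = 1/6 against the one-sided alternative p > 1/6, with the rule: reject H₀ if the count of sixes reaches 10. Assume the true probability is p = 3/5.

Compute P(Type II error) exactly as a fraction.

44753744/48828125

A Type II error is failing to reject when Ha holds: with p = 3/5, β = P(S ≤ 9).
Equivalently, β = 1 − P(S ≥ 10) = 44753744/48828125.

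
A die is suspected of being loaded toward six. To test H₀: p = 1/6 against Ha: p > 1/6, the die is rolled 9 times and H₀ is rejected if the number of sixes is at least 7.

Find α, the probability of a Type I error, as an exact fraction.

α = P(reject H₀ | H₀ true) = P(X ≥ 7 | p = 1/6), with X ~ Binomial(9, 1/6).
Summing C(9,j)(1/6)^j(5/6)^{9−j} for j = 7,…,9 gives 473/5038848.

473/5038848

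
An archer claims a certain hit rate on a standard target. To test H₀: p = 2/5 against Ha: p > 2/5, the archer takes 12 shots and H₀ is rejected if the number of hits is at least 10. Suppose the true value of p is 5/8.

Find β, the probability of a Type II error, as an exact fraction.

A Type II error is failing to reject when Ha holds: with p = 5/8, β = P(K ≤ 9).
Summing C(12,j)·(5/8)^j·(3/8)^{12-j} for j = 0..9 gives 60916742361/68719476736.

60916742361/68719476736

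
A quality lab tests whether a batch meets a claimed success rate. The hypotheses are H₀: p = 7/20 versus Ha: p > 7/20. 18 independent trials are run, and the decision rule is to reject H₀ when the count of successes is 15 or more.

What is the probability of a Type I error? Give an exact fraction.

α = P(reject H₀ | H₀ true) = P(K ≥ 15 | p = 7/20), with K ~ Binomial(18, 7/20).
Adding the binomial terms for j = 15 through 18 with p = 7/20 yields 235664205792060577/6553600000000000000000.

235664205792060577/6553600000000000000000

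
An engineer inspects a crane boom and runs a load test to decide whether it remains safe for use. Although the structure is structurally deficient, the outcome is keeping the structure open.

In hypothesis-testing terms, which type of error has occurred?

The null hypothesis here is that the structure meets the required load capacity (safe).
'Keeping the structure open' corresponds to failing to reject H₀.
H₀ was not rejected but H₀ is false — a Type II error (false negative).

Type II error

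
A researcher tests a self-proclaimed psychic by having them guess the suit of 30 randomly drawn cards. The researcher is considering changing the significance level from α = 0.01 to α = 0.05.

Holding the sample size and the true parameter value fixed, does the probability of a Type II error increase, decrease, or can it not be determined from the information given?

A larger α widens the rejection region, so when the alternative is true more outcomes lead to rejection — failing to reject becomes less likely.

It decreases.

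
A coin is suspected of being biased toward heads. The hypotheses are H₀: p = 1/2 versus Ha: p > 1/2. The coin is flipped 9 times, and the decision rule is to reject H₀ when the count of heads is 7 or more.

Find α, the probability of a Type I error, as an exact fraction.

Under H₀, K ~ Binomial(9, 1/2), and α = P(K ≥ 7).
That's C(9,7) + C(9,8) + C(9,9) over 2^9, i.e. (36 + 9 + 1)/512 = 46/512 = 23/256.

23/256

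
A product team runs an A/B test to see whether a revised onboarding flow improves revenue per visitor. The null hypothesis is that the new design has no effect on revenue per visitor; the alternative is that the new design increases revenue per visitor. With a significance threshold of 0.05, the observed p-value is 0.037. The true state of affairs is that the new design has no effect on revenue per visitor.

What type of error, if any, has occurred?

Type I error

Since p = 0.037 < α = 0.05, H₀ is rejected.
H₀ is true (actually the new design has no effect on revenue per visitor).
Rejecting a true H₀ is a Type I error.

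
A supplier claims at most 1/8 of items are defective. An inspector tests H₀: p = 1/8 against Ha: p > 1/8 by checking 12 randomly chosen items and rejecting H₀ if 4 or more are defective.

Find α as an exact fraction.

α = P(reject H₀ | H₀ true) = P(K ≥ 4 | p = 1/8), K ~ Binomial(12, 1/8).
Via the complement, α = 1 − Σ_{j=0}^{3} C(12,j)(1/8)^j(7/8)^{12-j} = 3629108645/68719476736.

3629108645/68719476736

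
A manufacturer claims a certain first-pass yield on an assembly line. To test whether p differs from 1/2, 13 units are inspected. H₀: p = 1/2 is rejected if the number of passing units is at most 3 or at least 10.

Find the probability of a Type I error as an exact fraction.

The significance level is the null-hypothesis probability of the rejection region {≤3} ∪ {≥10}.
By symmetry, α = 2·P(K ≤ 3) = 2·(1 + 13 + 78 + 286)/8192 = 756/8192 = 189/2048.

189/2048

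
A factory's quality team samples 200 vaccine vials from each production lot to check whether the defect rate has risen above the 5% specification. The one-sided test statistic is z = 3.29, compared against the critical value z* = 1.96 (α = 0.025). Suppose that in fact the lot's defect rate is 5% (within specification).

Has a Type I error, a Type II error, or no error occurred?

Type I error

The conventional null hypothesis is that the lot's defect rate is 5% (within specification).
Since z = 3.29 > z* = 1.96, H₀ is rejected.
H₀ is true (actually the lot's defect rate is 5% (within specification)).
Rejecting a true H₀ is a Type I error.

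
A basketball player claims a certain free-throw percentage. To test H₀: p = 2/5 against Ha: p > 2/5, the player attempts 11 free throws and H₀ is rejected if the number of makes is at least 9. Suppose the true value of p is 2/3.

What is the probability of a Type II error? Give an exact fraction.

β = P(fail to reject H₀ | Ha true) = P(S ≤ 8 | p = 2/3), S ~ Binomial(11, 2/3).
Adding the binomial probabilities P(S=0)+…+P(S=8) at p = 2/3 gives 1675/2187.

1675/2187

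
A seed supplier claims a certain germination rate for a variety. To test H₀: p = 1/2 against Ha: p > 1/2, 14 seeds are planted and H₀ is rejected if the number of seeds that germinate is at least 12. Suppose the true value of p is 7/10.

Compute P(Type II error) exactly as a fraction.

41958212136219/50000000000000

Under the alternative p = 7/10, S ~ Binomial(14, 7/10); β is the probability the test does not reject, P(S < 12).
Equivalently, β = 1 − P(S ≥ 12) = 41958212136219/50000000000000.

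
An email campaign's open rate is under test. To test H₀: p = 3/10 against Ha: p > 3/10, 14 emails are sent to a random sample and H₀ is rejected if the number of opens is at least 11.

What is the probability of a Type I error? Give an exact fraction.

12323939643/50000000000000

Under H₀, Y ~ Binomial(14, 3/10), and α = P(Y ≥ 11).
P(Y ≥ 11) = Σ_{j=11}^{14} C(14,j)·(3/10)^j·(7/10)^{14-j} = 12323939643/50000000000000.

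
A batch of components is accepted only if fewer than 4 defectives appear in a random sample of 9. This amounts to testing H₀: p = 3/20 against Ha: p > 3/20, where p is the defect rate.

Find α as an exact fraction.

4343234013/128000000000

The significance level is the probability, assuming p = 3/20, of seeing 4 or more defectives in 9 draws.
Computing the lower-tail complement: 1 − 123656765987/128000000000 = 4343234013/128000000000.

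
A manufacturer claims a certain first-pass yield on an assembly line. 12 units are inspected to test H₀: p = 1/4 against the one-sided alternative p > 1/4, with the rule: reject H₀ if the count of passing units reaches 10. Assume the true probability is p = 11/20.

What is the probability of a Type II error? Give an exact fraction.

β = P(fail to reject H₀ | Ha true) = P(K ≤ 9 | p = 11/20), K ~ Binomial(12, 11/20).
Adding the binomial probabilities P(K=0)+…+P(K=9) at p = 11/20 gives 784677287856069/819200000000000.

784677287856069/819200000000000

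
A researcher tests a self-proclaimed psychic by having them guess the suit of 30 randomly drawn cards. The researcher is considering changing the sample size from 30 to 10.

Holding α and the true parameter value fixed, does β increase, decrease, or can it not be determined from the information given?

With less data the test statistic is noisier; under Ha, more outcomes land inside the acceptance region.

It increases.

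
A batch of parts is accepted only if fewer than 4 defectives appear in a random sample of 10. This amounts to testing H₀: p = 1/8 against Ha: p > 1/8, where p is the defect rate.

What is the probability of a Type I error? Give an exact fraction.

7372325/268435456

α = P(reject H₀ | H₀ true) = P(K ≥ 4 | p = 1/8), K ~ Binomial(10, 1/8).
α = 1 − P(K ≤ 3) = 1 − 261063131/268435456 = 7372325/268435456.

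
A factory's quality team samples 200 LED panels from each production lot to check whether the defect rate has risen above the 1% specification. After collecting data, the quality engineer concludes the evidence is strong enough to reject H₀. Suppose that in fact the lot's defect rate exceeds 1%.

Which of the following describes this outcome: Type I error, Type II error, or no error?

Neither — the decision is correct.

The conventional null hypothesis here is that the lot's defect rate is 1% (within specification).
The test rejected a false H₀ — the decision matches the true state.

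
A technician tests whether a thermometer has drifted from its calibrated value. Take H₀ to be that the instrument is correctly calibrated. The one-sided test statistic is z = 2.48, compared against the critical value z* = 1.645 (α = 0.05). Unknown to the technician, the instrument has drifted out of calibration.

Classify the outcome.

Since z = 2.48 > z* = 1.645, H₀ is rejected.
H₀ is false (actually the instrument has drifted out of calibration).
The decision matches the true state — no error.

No error — this is a correct decision.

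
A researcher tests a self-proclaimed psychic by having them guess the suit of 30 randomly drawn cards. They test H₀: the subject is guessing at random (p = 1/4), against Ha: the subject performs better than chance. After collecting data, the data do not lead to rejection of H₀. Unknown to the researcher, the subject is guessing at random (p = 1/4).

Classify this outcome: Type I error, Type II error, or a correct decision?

The test retained a true H₀ — the decision matches the true state.

No error (correct decision).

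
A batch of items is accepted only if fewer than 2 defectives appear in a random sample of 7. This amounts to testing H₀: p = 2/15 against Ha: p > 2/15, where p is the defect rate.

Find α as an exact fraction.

1501316/6328125

α = P(reject H₀ | H₀ true) = P(X ≥ 2 | p = 2/15), X ~ Binomial(7, 2/15).
Computing the lower-tail complement: 1 − 4826809/6328125 = 1501316/6328125.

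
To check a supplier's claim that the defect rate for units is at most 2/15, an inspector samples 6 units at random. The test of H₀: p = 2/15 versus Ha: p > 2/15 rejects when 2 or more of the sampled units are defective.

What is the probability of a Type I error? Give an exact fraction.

84332/455625

Under H₀, Y ~ Binomial(6, 2/15); the Type I error rate is P(Y ≥ 2).
α = 1 − P(Y ≤ 1) = 1 − 371293/455625 = 84332/455625.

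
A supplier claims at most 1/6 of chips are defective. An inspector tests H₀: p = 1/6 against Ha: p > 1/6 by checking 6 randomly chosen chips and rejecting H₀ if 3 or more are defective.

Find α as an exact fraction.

1453/23328

The significance level is the probability, assuming p = 1/6, of seeing 3 or more defectives in 6 draws.
Computing the lower-tail complement: 1 − 21875/23328 = 1453/23328.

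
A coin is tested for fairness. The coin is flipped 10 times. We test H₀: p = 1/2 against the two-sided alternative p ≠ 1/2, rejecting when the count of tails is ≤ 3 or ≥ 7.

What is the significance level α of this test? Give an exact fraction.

Under H₀, S ~ Binomial(10, 1/2); α is the probability of landing in either tail, P(S ≤ 3) + P(S ≥ 7).
The two tails are symmetric, so α = 2·(1 + 10 + 45 + 120)/2^10 = 352/1024 = 11/32.

11/32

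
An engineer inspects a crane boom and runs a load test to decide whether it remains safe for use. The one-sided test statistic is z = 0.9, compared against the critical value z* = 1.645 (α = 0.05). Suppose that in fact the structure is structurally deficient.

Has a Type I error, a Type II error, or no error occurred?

Type II error

The conventional null hypothesis is that the structure meets the required load capacity (safe).
Since z = 0.9 ≤ z* = 1.645, H₀ is not rejected.
H₀ is false (actually the structure is structurally deficient).
Failing to reject a false H₀ is a Type II error.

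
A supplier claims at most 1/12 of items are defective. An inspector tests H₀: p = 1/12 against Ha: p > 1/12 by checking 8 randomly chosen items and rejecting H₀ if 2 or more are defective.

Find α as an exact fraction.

α = P(reject H₀ | H₀ true) = P(Y ≥ 2 | p = 1/12), Y ~ Binomial(8, 1/12).
α = 1 − P(Y ≤ 1) = 1 − 370256249/429981696 = 59725447/429981696.

59725447/429981696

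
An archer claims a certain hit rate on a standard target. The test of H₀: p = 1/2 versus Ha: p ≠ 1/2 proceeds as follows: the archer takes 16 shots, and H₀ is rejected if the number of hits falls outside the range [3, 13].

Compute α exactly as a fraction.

137/32768

α = P(S ≤ 2 or S ≥ 14 | p = 1/2), S ~ Binomial(16, 1/2).
By symmetry, α = 2·P(S ≤ 2) = 2·(1 + 16 + 120)/65536 = 274/65536 = 137/32768.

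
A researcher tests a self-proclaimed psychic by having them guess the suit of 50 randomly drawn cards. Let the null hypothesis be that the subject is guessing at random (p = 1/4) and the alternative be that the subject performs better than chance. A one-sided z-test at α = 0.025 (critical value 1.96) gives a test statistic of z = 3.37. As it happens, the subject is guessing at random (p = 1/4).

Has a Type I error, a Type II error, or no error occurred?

Since z = 3.37 > z* = 1.96, H₀ is rejected.
H₀ is true (actually the subject is guessing at random (p = 1/4)).
Rejecting a true H₀ is a Type I error.

Type I error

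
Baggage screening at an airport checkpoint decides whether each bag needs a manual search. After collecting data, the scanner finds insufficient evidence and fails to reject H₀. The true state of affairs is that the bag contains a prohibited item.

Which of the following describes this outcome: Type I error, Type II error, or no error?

The conventional null hypothesis here is that the bag contains no prohibited items.
H₀ was not rejected, but H₀ is actually false.
Failing to reject a false null hypothesis is a Type II error (false negative).

Type II error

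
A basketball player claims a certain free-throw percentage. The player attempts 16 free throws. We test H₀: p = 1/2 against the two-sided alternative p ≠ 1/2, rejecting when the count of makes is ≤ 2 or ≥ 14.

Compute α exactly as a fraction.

Under H₀, K ~ Binomial(16, 1/2); α is the probability of landing in either tail, P(K ≤ 2) + P(K ≥ 14).
Each tail has probability (1 + 16 + 120)/65536; doubling gives α = 274/65536 = 137/32768.

137/32768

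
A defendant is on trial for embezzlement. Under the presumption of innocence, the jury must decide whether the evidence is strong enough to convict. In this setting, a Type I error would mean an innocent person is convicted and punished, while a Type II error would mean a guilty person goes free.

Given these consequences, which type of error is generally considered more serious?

The Type I consequence (an innocent person is convicted and punished) is more severe than the Type II consequence (a guilty person goes free).

Type I error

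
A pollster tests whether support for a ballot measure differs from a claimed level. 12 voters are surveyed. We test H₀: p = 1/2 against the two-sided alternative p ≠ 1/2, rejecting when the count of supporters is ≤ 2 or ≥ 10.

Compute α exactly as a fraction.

79/2048

The significance level is the null-hypothesis probability of the rejection region {≤2} ∪ {≥10}.
The two tails are symmetric, so α = 2·(1 + 12 + 66)/2^12 = 158/4096 = 79/2048.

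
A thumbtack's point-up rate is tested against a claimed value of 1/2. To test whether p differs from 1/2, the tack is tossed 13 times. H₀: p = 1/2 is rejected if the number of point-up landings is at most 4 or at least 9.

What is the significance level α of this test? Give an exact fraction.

1093/4096

The significance level is the null-hypothesis probability of the rejection region {≤4} ∪ {≥9}.
Each tail has probability (1 + 13 + 78 + 286 + 715)/8192; doubling gives α = 2186/8192 = 1093/4096.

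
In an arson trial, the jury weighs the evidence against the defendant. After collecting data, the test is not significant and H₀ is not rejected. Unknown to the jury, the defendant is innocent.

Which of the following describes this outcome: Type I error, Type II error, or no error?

No error (correct decision).

The conventional null hypothesis here is that the defendant is innocent.
The test retained a true H₀ — the decision matches the true state.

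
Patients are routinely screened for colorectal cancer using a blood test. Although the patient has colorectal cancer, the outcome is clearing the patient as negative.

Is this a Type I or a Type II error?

The null hypothesis here is that the patient does not have colorectal cancer.
'Clearing the patient as negative' corresponds to failing to reject H₀.
H₀ was not rejected but H₀ is false — a Type II error (false negative).

Type II error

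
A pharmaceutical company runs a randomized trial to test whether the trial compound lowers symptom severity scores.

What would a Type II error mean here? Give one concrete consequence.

A Type II error would mean concluding that the drug has no effect on symptom severity scores (or at least failing to establish that the drug lowers symptom severity scores) when in fact the drug lowers symptom severity scores. Consequence: an effective treatment is shelved and never reaches patients who would benefit.

With the conventional null hypothesis that the drug has no effect on symptom severity scores:
A Type II error is failing to reject H₀ when H₀ is false.
Here that means concluding there is insufficient evidence that the drug works when actually the drug lowers symptom severity scores.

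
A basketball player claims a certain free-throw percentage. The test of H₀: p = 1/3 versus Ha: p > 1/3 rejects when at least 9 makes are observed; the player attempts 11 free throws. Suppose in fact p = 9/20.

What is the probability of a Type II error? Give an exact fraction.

A Type II error is failing to reject when Ha holds: with p = 9/20, β = P(Y ≤ 8).
Equivalently, β = 1 − P(Y ≥ 9) = 8070737386943/8192000000000.

8070737386943/8192000000000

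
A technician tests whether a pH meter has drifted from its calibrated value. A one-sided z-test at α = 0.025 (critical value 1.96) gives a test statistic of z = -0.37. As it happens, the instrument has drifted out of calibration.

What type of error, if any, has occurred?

The conventional null hypothesis is that the instrument is correctly calibrated.
Since z = -0.37 ≤ z* = 1.96, H₀ is not rejected.
H₀ is false (actually the instrument has drifted out of calibration).
Failing to reject a false H₀ is a Type II error.

Type II error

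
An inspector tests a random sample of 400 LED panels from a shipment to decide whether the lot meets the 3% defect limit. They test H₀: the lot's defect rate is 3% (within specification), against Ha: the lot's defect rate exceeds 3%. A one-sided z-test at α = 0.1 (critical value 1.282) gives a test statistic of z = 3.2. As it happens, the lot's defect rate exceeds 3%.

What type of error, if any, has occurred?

No error (correct decision).

Since z = 3.2 > z* = 1.282, H₀ is rejected.
H₀ is false (actually the lot's defect rate exceeds 3%).
The decision matches the true state — no error.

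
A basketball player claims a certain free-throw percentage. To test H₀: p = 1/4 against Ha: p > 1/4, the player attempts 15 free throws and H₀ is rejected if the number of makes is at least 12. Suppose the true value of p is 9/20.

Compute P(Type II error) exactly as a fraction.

β = P(fail to reject H₀ | Ha true) = P(S ≤ 11 | p = 9/20), S ~ Binomial(15, 9/20).
Summing C(15,j)·(9/20)^j·(11/20)^{15-j} for j = 0..11 gives 8140171073330835209/8192000000000000000.

8140171073330835209/8192000000000000000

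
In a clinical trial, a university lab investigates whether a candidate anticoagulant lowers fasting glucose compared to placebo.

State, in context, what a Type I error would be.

With the conventional null hypothesis that the drug has no effect on fasting glucose:
A Type I error is rejecting H₀ when H₀ is true.
Here that means concluding that the drug is effective when actually the drug has no effect on fasting glucose.

A Type I error would mean concluding that the drug lowers fasting glucose when in fact the drug has no effect on fasting glucose.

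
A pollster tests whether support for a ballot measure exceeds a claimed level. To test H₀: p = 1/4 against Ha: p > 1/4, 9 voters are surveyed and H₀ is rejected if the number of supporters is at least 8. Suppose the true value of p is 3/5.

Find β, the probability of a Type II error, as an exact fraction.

A Type II error is failing to reject when Ha holds: with p = 3/5, β = P(S ≤ 7).
Adding the binomial probabilities P(S=0)+…+P(S=7) at p = 3/5 gives 1815344/1953125.

1815344/1953125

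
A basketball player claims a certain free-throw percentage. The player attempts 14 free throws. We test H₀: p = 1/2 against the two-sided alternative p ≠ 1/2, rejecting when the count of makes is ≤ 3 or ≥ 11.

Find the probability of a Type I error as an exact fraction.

The significance level is the null-hypothesis probability of the rejection region {≤3} ∪ {≥11}.
By symmetry, α = 2·P(X ≤ 3) = 2·(1 + 14 + 91 + 364)/16384 = 940/16384 = 235/4096.

235/4096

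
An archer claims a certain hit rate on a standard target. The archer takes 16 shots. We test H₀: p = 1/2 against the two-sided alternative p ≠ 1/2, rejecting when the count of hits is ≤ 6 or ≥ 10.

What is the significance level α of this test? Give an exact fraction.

14893/32768

The significance level is the null-hypothesis probability of the rejection region {≤6} ∪ {≥10}.
By symmetry, α = 2·P(K ≤ 6) = 2·(1 + 16 + 120 + 560 + 1820 + 4368 + 8008)/65536 = 29786/65536 = 14893/32768.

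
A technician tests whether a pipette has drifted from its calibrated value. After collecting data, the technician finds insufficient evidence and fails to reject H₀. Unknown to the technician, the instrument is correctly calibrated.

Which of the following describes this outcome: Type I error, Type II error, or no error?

The conventional null hypothesis here is that the instrument is correctly calibrated.
The test retained a true H₀ — the decision matches the true state.

No error (correct decision).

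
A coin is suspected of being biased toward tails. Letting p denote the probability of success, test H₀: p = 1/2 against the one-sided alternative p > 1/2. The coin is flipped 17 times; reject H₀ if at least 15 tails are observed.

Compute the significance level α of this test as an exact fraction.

77/65536

α = P(reject H₀ | H₀ true) = P(S ≥ 15 | p = 1/2), with S ~ Binomial(17, 1/2).
Summing the upper tail: (136 + 17 + 1) / 2^17 = 154/131072 = 77/65536.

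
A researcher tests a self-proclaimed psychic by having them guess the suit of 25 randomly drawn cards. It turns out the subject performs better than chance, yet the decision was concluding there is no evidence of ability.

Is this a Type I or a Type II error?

The null hypothesis here is that the subject is guessing at random (p = 1/4).
'Concluding there is no evidence of ability' corresponds to failing to reject H₀.
H₀ was not rejected but H₀ is false — a Type II error (false negative).

Type II error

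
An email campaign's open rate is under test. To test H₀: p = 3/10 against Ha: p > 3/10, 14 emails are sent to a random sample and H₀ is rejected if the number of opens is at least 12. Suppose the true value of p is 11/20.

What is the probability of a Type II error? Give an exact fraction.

805268516435735481/819200000000000000

A Type II error is failing to reject when Ha holds: with p = 11/20, β = P(K ≤ 11).
Adding the binomial probabilities P(K=0)+…+P(K=11) at p = 11/20 gives 805268516435735481/819200000000000000.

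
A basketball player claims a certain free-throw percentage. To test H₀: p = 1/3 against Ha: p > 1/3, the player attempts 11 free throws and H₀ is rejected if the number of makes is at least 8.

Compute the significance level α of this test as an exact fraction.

521/59049

α = P(reject H₀ | H₀ true) = P(Y ≥ 8 | p = 1/3), with Y ~ Binomial(11, 1/3).
Summing C(11,j)(1/3)^j(2/3)^{11−j} for j = 8,…,11 gives 521/59049.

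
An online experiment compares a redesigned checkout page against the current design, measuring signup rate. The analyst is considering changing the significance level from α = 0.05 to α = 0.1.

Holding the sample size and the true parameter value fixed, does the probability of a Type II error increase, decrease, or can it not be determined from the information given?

It decreases.

A larger α widens the rejection region, so when the alternative is true more outcomes lead to rejection — failing to reject becomes less likely.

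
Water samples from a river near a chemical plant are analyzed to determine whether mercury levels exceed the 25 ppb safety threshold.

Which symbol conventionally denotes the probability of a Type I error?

α

P(Type I error) = P(reject H₀ | H₀ true) = α, the significance level.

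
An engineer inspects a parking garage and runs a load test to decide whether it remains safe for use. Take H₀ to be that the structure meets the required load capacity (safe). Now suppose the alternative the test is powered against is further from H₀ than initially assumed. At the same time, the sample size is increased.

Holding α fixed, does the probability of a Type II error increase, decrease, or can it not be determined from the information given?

A bigger departure from H₀ is easier for the test to detect, so it fails to reject less often. A larger sample reduces the standard error, pulling the sampling distribution under Ha further from the non-rejection region. Both changes push β in the same direction.

It decreases.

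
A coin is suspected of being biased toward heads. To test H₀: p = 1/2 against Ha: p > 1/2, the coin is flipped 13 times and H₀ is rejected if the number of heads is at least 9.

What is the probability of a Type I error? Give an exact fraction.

Under H₀, S ~ Binomial(13, 1/2), and α = P(S ≥ 9).
Summing the upper tail: (715 + 286 + 78 + 13 + 1) / 2^13 = 1093/8192.

1093/8192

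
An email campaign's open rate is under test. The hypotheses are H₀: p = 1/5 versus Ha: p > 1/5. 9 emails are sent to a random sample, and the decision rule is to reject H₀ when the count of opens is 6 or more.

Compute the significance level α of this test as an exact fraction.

The Type I error probability is α = P(S ≥ 6) computed under H₀, where S ~ Binomial(9, 1/5).
Adding the binomial terms for j = 6 through 9 with p = 1/5 yields 5989/1953125.

5989/1953125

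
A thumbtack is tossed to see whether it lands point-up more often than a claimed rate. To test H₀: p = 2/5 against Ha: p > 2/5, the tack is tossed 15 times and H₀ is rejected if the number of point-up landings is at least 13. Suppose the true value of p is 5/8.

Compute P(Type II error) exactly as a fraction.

33725631854457/35184372088832

A Type II error is failing to reject when Ha holds: with p = 5/8, β = P(K ≤ 12).
Equivalently, β = 1 − P(K ≥ 13) = 33725631854457/35184372088832.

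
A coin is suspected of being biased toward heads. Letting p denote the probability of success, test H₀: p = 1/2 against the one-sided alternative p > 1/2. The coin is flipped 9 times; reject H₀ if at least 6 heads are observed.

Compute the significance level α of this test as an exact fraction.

α = P(reject H₀ | H₀ true) = P(S ≥ 6 | p = 1/2), with S ~ Binomial(9, 1/2).
Summing the upper tail: (84 + 36 + 9 + 1) / 2^9 = 130/512 = 65/256.

65/256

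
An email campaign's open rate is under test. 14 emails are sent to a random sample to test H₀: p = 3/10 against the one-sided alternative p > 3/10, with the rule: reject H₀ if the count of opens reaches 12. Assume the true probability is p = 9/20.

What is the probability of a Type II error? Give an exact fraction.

817437922121895041/819200000000000000

β = P(fail to reject H₀ | Ha true) = P(Y ≤ 11 | p = 9/20), Y ~ Binomial(14, 9/20).
Equivalently, β = 1 − P(Y ≥ 12) = 817437922121895041/819200000000000000.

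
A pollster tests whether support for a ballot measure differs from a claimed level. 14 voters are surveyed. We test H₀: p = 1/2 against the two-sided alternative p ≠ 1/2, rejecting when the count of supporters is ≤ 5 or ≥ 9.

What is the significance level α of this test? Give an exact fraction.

α = P(S ≤ 5 or S ≥ 9 | p = 1/2), S ~ Binomial(14, 1/2).
The two tails are symmetric, so α = 2·(1 + 14 + 91 + 364 + 1001 + 2002)/2^14 = 6946/16384 = 3473/8192.

3473/8192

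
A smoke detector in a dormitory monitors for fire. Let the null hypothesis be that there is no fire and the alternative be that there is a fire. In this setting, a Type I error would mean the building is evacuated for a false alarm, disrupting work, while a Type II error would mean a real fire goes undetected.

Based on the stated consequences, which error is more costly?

The Type II consequence (a real fire goes undetected) is more severe than the Type I consequence (the building is evacuated for a false alarm, disrupting work).

Type II error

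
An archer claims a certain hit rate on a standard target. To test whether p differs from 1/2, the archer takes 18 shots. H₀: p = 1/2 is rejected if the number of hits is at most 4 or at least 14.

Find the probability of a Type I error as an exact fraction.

The significance level is the null-hypothesis probability of the rejection region {≤4} ∪ {≥14}.
The two tails are symmetric, so α = 2·(1 + 18 + 153 + 816 + 3060)/2^18 = 8096/262144 = 253/8192.

253/8192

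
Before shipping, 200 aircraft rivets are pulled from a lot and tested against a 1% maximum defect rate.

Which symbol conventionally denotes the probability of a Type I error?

P(Type I error) = P(reject H₀ | H₀ true) = α, the significance level.

α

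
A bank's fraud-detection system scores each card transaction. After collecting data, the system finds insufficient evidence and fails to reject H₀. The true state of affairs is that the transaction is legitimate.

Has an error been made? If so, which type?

No error (correct decision).

The conventional null hypothesis here is that the transaction is legitimate.
The test retained a true H₀ — the decision matches the true state.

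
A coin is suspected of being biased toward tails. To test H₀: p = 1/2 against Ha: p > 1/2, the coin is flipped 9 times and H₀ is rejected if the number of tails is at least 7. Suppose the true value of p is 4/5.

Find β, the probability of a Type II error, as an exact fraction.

A Type II error is failing to reject when Ha holds: with p = 4/5, β = P(S ≤ 6).
Summing C(9,j)·(4/5)^j·(1/5)^{9-j} for j = 0..6 gives 511333/1953125.

511333/1953125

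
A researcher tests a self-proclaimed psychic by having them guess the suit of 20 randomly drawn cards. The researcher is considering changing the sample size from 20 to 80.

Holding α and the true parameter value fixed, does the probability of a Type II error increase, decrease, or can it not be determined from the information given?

It decreases.

Increasing n separates the H₀ and Ha sampling distributions, so under Ha fewer outcomes land in the acceptance region.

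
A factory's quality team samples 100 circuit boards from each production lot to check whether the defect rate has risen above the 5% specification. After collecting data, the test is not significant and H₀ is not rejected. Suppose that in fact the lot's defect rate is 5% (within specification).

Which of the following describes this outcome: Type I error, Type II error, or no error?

The conventional null hypothesis here is that the lot's defect rate is 5% (within specification).
The test retained a true H₀ — the decision matches the true state.

Neither — the decision is correct.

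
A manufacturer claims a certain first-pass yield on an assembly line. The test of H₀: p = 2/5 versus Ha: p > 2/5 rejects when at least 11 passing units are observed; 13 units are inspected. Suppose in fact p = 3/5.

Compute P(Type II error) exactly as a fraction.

1150021472/1220703125

A Type II error is failing to reject when Ha holds: with p = 3/5, β = P(Y ≤ 10).
Equivalently, β = 1 − P(Y ≥ 11) = 1150021472/1220703125.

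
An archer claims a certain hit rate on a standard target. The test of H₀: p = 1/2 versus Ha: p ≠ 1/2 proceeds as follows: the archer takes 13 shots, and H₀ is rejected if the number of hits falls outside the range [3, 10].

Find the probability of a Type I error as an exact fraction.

23/1024

The significance level is the null-hypothesis probability of the rejection region {≤2} ∪ {≥11}.
Each tail has probability (1 + 13 + 78)/8192; doubling gives α = 184/8192 = 23/1024.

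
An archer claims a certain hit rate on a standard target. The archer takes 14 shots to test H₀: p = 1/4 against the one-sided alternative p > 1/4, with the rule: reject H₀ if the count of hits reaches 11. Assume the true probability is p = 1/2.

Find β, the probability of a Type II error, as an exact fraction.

A Type II error is failing to reject when Ha holds: with p = 1/2, β = P(K ≤ 10).
Summing C(14,j)·(1/2)^j·(1/2)^{14-j} for j = 0..10 gives 7957/8192.

7957/8192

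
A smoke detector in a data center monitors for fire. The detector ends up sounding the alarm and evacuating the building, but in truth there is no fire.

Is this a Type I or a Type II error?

The null hypothesis here is that there is no fire.
'Sounding the alarm and evacuating the building' corresponds to rejecting H₀.
H₀ was rejected but H₀ is true — a Type I error (false positive).

Type I error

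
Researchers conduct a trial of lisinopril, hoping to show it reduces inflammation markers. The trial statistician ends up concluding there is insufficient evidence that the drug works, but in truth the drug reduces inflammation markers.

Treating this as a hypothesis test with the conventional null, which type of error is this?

The null hypothesis here is that the drug has no effect on inflammation markers.
'Concluding there is insufficient evidence that the drug works' corresponds to failing to reject H₀.
H₀ was not rejected but H₀ is false — a Type II error (false negative).

Type II error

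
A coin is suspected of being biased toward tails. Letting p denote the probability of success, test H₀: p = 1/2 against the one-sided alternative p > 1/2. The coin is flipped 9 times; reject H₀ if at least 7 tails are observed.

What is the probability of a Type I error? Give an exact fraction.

23/256

The Type I error probability is α = P(X ≥ 7) computed under H₀, where X ~ Binomial(9, 1/2).
P(X ≥ 7) = [C(9,7) + C(9,8) + C(9,9)] / 2^9 = (36 + 9 + 1) / 512 = 46/512 = 23/256.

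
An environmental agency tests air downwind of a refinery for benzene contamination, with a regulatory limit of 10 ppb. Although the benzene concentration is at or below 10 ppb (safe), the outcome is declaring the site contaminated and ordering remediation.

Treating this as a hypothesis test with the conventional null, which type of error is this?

Type I error

The null hypothesis here is that the benzene concentration is at or below 10 ppb (safe).
'Declaring the site contaminated and ordering remediation' corresponds to rejecting H₀.
H₀ was rejected but H₀ is true — a Type I error (false positive).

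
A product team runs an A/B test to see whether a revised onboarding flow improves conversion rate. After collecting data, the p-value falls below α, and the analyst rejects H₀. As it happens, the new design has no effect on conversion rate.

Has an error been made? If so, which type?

Type I error

The conventional null hypothesis here is that the new design has no effect on conversion rate.
H₀ was rejected, but H₀ is actually true.
Rejecting a true null hypothesis is a Type I error (false positive).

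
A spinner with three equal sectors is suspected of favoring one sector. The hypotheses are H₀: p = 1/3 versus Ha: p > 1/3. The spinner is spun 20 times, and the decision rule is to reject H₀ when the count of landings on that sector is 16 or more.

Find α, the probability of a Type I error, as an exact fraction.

29147/1162261467

α = P(reject H₀ | H₀ true) = P(X ≥ 16 | p = 1/3), with X ~ Binomial(20, 1/3).
Adding the binomial terms for j = 16 through 20 with p = 1/3 yields 29147/1162261467.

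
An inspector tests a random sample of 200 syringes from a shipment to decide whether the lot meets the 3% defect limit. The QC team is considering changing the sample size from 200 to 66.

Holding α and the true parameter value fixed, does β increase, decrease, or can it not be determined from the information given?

It increases.

Reducing n widens both sampling distributions, so the test has less ability to distinguish Ha from H₀.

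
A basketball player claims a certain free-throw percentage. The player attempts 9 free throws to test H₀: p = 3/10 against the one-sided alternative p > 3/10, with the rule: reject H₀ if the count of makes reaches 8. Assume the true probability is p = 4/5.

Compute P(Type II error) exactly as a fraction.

1101157/1953125

A Type II error is failing to reject when Ha holds: with p = 4/5, β = P(S ≤ 7).
Equivalently, β = 1 − P(S ≥ 8) = 1101157/1953125.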